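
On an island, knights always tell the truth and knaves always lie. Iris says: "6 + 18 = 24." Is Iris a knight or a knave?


Statement: "6 + 18 = 24."
Actual: 6 + 18 = 24
Claimed: 24
Statement is TRUE → Iris tells the truth → Knight

Knight


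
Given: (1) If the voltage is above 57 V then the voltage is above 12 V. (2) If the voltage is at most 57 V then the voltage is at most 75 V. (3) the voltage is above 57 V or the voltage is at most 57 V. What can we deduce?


Constructive dilemma: (P → Q) ∧ (R → S), P ∨ R ⊢ Q ∨ S
Premise 1: the voltage is above 57 V → the voltage is above 12 V
Premise 2: the voltage is at most 57 V → the voltage is at most 75 V
Premise 3: the voltage is above 57 V ∨ the voltage is at most 57 V
Case 1: Assuming the voltage is above 57 V, then by Premise 1, the voltage is above 12 V.
Case 2: Assuming the voltage is at most 57 V, then by Premise 2, the voltage is at most 75 V.
Since one of the voltage is above 57 V or the voltage is at most 57 V must hold, we get the voltage is above 12 V or the voltage is at most 75 V.

The voltage is above 12 V or the voltage is at most 75 V.


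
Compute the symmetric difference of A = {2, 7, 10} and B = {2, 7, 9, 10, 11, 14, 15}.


A = {2, 7, 10}
B = {2, 7, 9, 10, 11, 14, 15}
Operation: symmetric difference
In A only: [], in B only: [9, 11, 14, 15]

{9, 11, 14, 15}


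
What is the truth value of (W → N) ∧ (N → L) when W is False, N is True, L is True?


W = False, N = True, L = True
Step 1: W → N is false only when W=True and N=False. Result: True
Step 2: N → L is false only when N=True and L=False. Result: True
Step 3: True ∧ True = True

True


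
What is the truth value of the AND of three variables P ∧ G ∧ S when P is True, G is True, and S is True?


P = True, G = True, S = True
Step 1: P ∧ G = True AND True = True
Step 2: (True) ∧ S = (True) AND True = True
AND is true only when ALL operands are true.

True


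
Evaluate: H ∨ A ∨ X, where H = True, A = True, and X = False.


H = True, A = True, X = False
Step 1: H ∨ A = True OR True = True
Step 2: True ∨ X = True OR False = True
OR is true when at least one operand is true.

True


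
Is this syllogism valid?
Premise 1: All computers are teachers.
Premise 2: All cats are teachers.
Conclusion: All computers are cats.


Premise 1: All computers are teachers.
Premise 2: All cats are teachers.
Conclusion: All computers are cats.
Fallacy: undistributed middle. teachers is predicate in both.
Counterexample: computers and cats could be disjoint subsets of teachers.

Invalid


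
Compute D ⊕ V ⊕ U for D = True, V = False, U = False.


D = True, V = False, U = False
Step 1: D ⊕ V = True XOR False = True
Step 2: True ⊕ U = True XOR False = True
XOR is true when an odd number of operands are true.

True


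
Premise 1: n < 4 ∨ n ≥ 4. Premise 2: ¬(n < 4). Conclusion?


Disjunctive syllogism: P ∨ Q, ¬P ⊢ Q
Disjunction: n < 4 ∨ n ≥ 4
We know it is not the case that n < 4.
By disjunctive syllogism, the other disjunct must be true.

n ≥ 4


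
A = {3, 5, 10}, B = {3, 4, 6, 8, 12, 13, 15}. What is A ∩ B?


A = {3, 5, 10}
B = {3, 4, 6, 8, 12, 13, 15}
Operation: intersection
Elements in both: 3

{3}


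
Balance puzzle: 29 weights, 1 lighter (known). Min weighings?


Each weighing has 3 outcomes (left heavy / balance / right heavy), so k weighings distinguish at most 3^k cases; splitting into three near-equal groups achieves this.
Need 3^k ≥ 29: 3^3 = 27 < 29 ≤ 3^4 = 81
k = ⌈log₃(29)⌉ = 4

4


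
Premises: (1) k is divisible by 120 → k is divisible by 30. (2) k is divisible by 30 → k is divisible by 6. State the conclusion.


Hypothetical syllogism: P → Q, Q → R ⊢ P → R
Premise 1: k is divisible by 120 → k is divisible by 30
Premise 2: k is divisible by 30 → k is divisible by 6
Chain the implications: the middle term (k is divisible by 30) links the two.
Conclusion: If k is divisible by 120, then k is divisible by 6.

If k is divisible by 120, then k is divisible by 6.


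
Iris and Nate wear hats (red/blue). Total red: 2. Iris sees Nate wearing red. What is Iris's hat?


Total red = 2, Nate = red
Red accounted for: 1
Remaining for Iris: 1
Iris's hat is red.

red


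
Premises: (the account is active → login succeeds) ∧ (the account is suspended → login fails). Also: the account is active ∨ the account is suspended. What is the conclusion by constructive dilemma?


Constructive dilemma: (P → Q) ∧ (R → S), P ∨ R ⊢ Q ∨ S
Premise 1: the account is active → login succeeds
Premise 2: the account is suspended → login fails
Premise 3: the account is active ∨ the account is suspended
Case 1: Assuming the account is active, then by Premise 1, login succeeds.
Case 2: Assuming the account is suspended, then by Premise 2, login fails.
Since one of the account is active or the account is suspended must hold, we get login succeeds or login fails.

Login succeeds or login fails.


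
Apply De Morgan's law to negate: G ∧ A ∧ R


De Morgan's law: ¬(P ∧ Q ∧ R) ≡ ¬P ∨ ¬Q ∨ ¬R
¬(G ∧ A ∧ R) = ¬G ∨ ¬A ∨ ¬R

¬G ∨ ¬A ∨ ¬R


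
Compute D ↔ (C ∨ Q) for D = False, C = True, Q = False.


D = False, C = True, Q = False
Step 1: C ∨ Q = True OR False = True
Step 2: D ↔ (True): true when both sides have same truth value.
Result: False ↔ True = False

False


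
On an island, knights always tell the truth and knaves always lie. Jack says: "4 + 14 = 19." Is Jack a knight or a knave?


Statement: "4 + 14 = 19."
Actual: 4 + 14 = 18
Claimed: 19
Statement is FALSE → Jack lies → Knave

Knave


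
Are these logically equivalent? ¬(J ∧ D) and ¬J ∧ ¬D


Expression 1: ¬(J ∧ D)
Expression 2: ¬J ∧ ¬D
Truth table (J D | Expr1 Expr2):
  T T |   F     F
  T F |   T     F   ← differ
  F T |   T     F   ← differ
  F F |   T     T
Counterexample: J=T, D=F gives Expr1 = T but Expr2 = F, so the expressions are NOT logically equivalent.

No


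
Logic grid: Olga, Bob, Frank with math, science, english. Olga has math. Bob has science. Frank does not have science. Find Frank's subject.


From clues:
  Olga → math
  Bob → science
By elimination, Frank gets the remaining.

english


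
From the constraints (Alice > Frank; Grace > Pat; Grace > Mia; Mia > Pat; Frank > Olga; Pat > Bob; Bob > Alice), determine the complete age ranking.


Constraints: Alice > Frank; Grace > Pat; Grace > Mia; Mia > Pat; Frank > Olga; Pat > Bob; Bob > Alice
Method: at each step, the next-highest is the one remaining person who never appears on the smaller side of a constraint between remaining people.
  Step 1: remaining {Olga, Bob, Alice, Grace, Pat, Frank, Mia}; on the smaller side: {Olga, Bob, Alice, Pat, Frank, Mia} → Grace is next (Grace > Pat; Grace > Mia).
  Step 2: remaining {Olga, Bob, Alice, Pat, Frank, Mia}; on the smaller side: {Olga, Bob, Alice, Pat, Frank} → Mia is next (Mia > Pat).
  Step 3: remaining {Olga, Bob, Alice, Pat, Frank}; on the smaller side: {Olga, Bob, Alice, Frank} → Pat is next (Pat > Bob).
  Step 4: remaining {Olga, Bob, Alice, Frank}; on the smaller side: {Olga, Alice, Frank} → Bob is next (Bob > Alice).
  Step 5: remaining {Olga, Alice, Frank}; on the smaller side: {Olga, Frank} → Alice is next (Alice > Frank).
  Step 6: remaining {Olga, Frank}; on the smaller side: {Olga} → Frank is next (Frank > Olga).
  Step 7: only Olga remains → lowest.
Final ranking (highest to lowest):

Grace > Mia > Pat > Bob > Alice > Frank > Olga


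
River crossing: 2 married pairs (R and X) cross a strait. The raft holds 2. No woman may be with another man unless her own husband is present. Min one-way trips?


Label couples R and X.
1. WR+WX → (far: WR,WX; near: HR,HX)
2. WR ←   (far: WX; near: HR,HX,WR)
3. HR+HX → (far: HR,HX,WX; near: WR)
4. HR ←   (far: HX,WX; near: HR,WR)  — HR returns, since WR is alone on near bank
5. HR+WR → (far: all four; near: empty)
Every state respects the constraint.
Minimum trips = 5

5


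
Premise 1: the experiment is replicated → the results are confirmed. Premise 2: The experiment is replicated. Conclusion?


Modus ponens: P → Q, P ⊢ Q
P: the experiment is replicated
Q: the results are confirmed
We have P → Q and P is true.
By modus ponens, Q must be true.

The results are confirmed


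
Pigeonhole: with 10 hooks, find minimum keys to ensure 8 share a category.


Pigeonhole: to guarantee k in one of n categories, need (k-1)×n + 1.
k = 8, n = 10
Minimum = (8-1) × 10 + 1 = 7 × 10 + 1

71


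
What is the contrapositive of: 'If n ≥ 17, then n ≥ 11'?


Original: If n ≥ 17, then n ≥ 11
Contrapositive: If ¬Q, then ¬P
Negate Q: not (n ≥ 11)
Negate P: not (n ≥ 17)

If not (n ≥ 11), then not (n ≥ 17).


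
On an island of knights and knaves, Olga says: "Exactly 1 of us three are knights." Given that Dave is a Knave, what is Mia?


Olga claims exactly 1 knights among Olga, Dave, Mia.
Given: Dave is a Knave.

Case 1: Olga is a Knight (tells truth)
  Then exactly 1 of the three are knights.
  Counting Olga, Dave: 1 knight(s) so far. Need 0 more → Mia = Knave.
Case 2: Olga is a Knave (lies)
  Then the count is NOT 1.
  If Mia = Knight, count = 1 = 1 → claim would be true, contradicts lie.
  If Mia = Knave, count = 0 ≠ 1 → lie confirmed ✓

Mia is a Knave.

Knave


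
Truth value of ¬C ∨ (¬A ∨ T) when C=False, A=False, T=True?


C = False, A = False, T = True
Expression: ¬C ∨ (¬A ∨ T)
Step 1: ¬A = NOT False = True
Step 2: ¬A ∨ T = True OR True = True
Step 3: ¬C = NOT False = True
Step 4: (True) ∨ (True) = True OR True = True

True


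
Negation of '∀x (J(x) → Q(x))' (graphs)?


Original: ∀x (J(x) → Q(x))
Rule: ¬∀→∃, ¬∃→∀, negate predicate.
Negation: ∃x (J(x) ∧ ¬Q(x))

∃x (J(x) ∧ ¬Q(x))


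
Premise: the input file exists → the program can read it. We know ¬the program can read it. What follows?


Modus tollens: P → Q, ¬Q ⊢ ¬P
P: the input file exists
Q: the program can read it
We have P → Q and Q is false.
By modus tollens, P must be false.

It is not the case that the input file exists


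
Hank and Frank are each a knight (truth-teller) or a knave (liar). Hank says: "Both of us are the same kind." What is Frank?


Hank says: "Both of us are the same kind."
Case 1: Hank is a Knight (truth-teller)
  Statement is true → they ARE the same → Frank is also a Knight
Case 2: Hank is a Knave (liar)
  Statement is false → they are NOT the same → Frank is a Knight
In both cases, Frank is a Knight.

Knight


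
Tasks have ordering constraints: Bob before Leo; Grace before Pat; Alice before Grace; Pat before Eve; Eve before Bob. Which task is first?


Constraints: Bob before Leo; Grace before Pat; Alice before Grace; Pat before Eve; Eve before Bob
The first task can have nothing scheduled before it, so it must never appear on the right of a 'before'.
Tasks appearing after some 'before': Leo, Pat, Grace, Eve, Bob.
The only task not in that list is Alice → it is first.

Alice


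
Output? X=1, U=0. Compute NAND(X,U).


X AND U = 0
NOT(0) = 1

1


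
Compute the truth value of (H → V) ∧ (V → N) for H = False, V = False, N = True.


H = False, V = False, N = True
Step 1: H → V is false only when H=True and V=False. Result: True
Step 2: V → N is false only when V=True and N=False. Result: True
Step 3: True ∧ True = True

True


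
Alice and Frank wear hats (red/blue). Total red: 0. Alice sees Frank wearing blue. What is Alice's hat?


Total red = 0, Frank = blue
Red accounted for: 0
Remaining for Alice: 0
Alice's hat is blue.

blue


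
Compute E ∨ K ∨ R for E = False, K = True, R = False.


E = False, K = True, R = False
Step 1: E ∨ K = False OR True = True
Step 2: True ∨ R = True OR False = True
OR is true when at least one operand is true.

True


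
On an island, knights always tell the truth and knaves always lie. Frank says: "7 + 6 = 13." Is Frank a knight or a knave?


Statement: "7 + 6 = 13."
Actual: 7 + 6 = 13
Claimed: 13
Statement is TRUE → Frank tells the truth → Knight

Knight


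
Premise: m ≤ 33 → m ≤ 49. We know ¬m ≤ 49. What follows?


Modus tollens: P → Q, ¬Q ⊢ ¬P
P: m ≤ 33
Q: m ≤ 49
We have P → Q and Q is false.
By modus tollens, P must be false.

It is not the case that m ≤ 33


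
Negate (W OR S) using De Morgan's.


De Morgan's law: ¬(P ∨ Q) ≡ ¬P ∧ ¬Q
¬(W ∨ S) = ¬W ∧ ¬S

¬W ∧ ¬S


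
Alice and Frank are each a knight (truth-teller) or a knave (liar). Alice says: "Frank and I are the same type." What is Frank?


Alice says: "Frank and I are the same type."
Case 1: Alice is a Knight (truth-teller)
  Statement is true → they ARE the same → Frank is also a Knight
Case 2: Alice is a Knave (liar)
  Statement is false → they are NOT the same → Frank is a Knight
In both cases, Frank is a Knight.

Knight


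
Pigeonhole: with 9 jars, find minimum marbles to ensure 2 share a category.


Pigeonhole: to guarantee k in one of n categories, need (k-1)×n + 1.
k = 2, n = 9
Minimum = (2-1) × 9 + 1 = 1 × 9 + 1

10


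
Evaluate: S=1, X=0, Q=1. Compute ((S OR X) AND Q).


S OR X = 1|0 = 1
1 AND 1 = 1

1


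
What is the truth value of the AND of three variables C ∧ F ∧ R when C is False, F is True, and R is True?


C = False, F = True, R = True
Step 1: C ∧ F = False AND True = False
Step 2: (False) ∧ R = (False) AND True = False
AND is true only when ALL operands are true.

False


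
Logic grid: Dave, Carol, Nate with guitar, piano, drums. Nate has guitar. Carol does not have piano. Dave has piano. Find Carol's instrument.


From clues:
  Nate → guitar
  Dave → piano
By elimination, Carol gets the remaining.

drums


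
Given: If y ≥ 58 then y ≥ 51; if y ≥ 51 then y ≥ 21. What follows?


Hypothetical syllogism: P → Q, Q → R ⊢ P → R
Premise 1: y ≥ 58 → y ≥ 51
Premise 2: y ≥ 51 → y ≥ 21
Chain the implications: the middle term (y ≥ 51) links the two.
Conclusion: If y ≥ 58, then y ≥ 21.

If y ≥ 58, then y ≥ 21.


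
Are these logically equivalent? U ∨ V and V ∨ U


Expression 1: U ∨ V
Expression 2: V ∨ U
Truth table (U V | Expr1 Expr2):
  T T |   T     T
  T F |   T     T
  F T |   T     T
  F F |   F     F
All 4 rows agree, so the expressions are logically equivalent.

Yes


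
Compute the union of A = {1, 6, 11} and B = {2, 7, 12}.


A = {1, 6, 11}
B = {2, 7, 12}
Operation: union
All elements combined: 1, 2, 6, 7, 11, 12

{1, 2, 6, 7, 11, 12}


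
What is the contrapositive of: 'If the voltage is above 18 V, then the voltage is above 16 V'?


Original: If the voltage is above 18 V, then the voltage is above 16 V
Contrapositive: If ¬Q, then ¬P
Negate Q: not (the voltage is above 16 V)
Negate P: not (the voltage is above 18 V)

If not (the voltage is above 16 V), then not (the voltage is above 18 V).


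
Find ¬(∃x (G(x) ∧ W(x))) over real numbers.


Original: ∃x (G(x) ∧ W(x))
Rule: ¬∀→∃, ¬∃→∀, negate predicate.
Negation: ∀x (¬G(x) ∨ ¬W(x))

∀x (¬G(x) ∨ ¬W(x))


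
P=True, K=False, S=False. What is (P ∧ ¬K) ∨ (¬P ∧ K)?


P = True, K = False, S = False
Expression: (P ∧ ¬K) ∨ (¬P ∧ K)
Step 1: ¬K = NOT False = True
Step 2: P ∧ ¬K = True AND True = True
Step 3: ¬P = NOT True = False
Step 4: ¬P ∧ K = False AND False = False
Step 5: (True) ∨ (False) = True OR False = True

True


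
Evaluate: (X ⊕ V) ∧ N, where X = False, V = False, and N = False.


X = False, V = False, N = False
Step 1: X ⊕ V = False XOR False = False
Step 2: False ∧ N = False AND False = False
XOR true when exactly one of X,V is true; then AND with N.

False


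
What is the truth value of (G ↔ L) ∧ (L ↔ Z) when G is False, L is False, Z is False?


G = False, L = False, Z = False
Step 1: G ↔ L is true when G and L have the same value. Result: True
Step 2: L ↔ Z is true when L and Z have the same value. Result: True
Step 3: True ∧ True = True

True


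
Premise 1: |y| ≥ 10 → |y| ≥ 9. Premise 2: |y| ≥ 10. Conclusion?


Modus ponens: P → Q, P ⊢ Q
P: |y| ≥ 10
Q: |y| ≥ 9
We have P → Q and P is true.
By modus ponens, Q must be true.

|y| ≥ 9


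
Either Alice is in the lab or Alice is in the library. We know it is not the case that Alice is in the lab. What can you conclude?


Disjunctive syllogism: P ∨ Q, ¬P ⊢ Q
Disjunction: Alice is in the lab ∨ Alice is in the library
We know it is not the case that Alice is in the lab.
By disjunctive syllogism, the other disjunct must be true.

Alice is in the library


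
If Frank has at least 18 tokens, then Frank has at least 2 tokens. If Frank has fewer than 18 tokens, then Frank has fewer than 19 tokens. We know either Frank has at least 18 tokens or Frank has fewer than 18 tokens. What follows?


Constructive dilemma: (P → Q) ∧ (R → S), P ∨ R ⊢ Q ∨ S
Premise 1: Frank has at least 18 tokens → Frank has at least 2 tokens
Premise 2: Frank has fewer than 18 tokens → Frank has fewer than 19 tokens
Premise 3: Frank has at least 18 tokens ∨ Frank has fewer than 18 tokens
Case 1: Assuming Frank has at least 18 tokens, then by Premise 1, Frank has at least 2 tokens.
Case 2: Assuming Frank has fewer than 18 tokens, then by Premise 2, Frank has fewer than 19 tokens.
Since one of Frank has at least 18 tokens or Frank has fewer than 18 tokens must hold, we get Frank has at least 2 tokens or Frank has fewer than 19 tokens.

Frank has at least 2 tokens or Frank has fewer than 19 tokens.


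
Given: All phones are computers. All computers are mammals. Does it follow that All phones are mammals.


Premise 1: All phones are computers.
Premise 2: All computers are mammals.
Conclusion: All phones are mammals.
Barbara syllogism (AAA-1): All A are B, All B are C → All A are C.
Middle term (computers) distributed in premise 2.

Valid


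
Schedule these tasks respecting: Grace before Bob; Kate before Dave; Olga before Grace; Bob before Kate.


Constraints: Grace before Bob; Kate before Dave; Olga before Grace; Bob before Kate
Method: repeatedly schedule the remaining task that has no remaining task required before it.
  Step 1: remaining {Olga, Dave, Grace, Bob, Kate}; every task except Olga still has a predecessor pending → schedule Olga.
  Step 2: remaining {Dave, Grace, Bob, Kate}; every task except Grace still has a predecessor pending → schedule Grace.
  Step 3: remaining {Dave, Bob, Kate}; every task except Bob still has a predecessor pending → schedule Bob.
  Step 4: remaining {Dave, Kate}; every task except Kate still has a predecessor pending → schedule Kate.
  Step 5: only Dave remains → schedule Dave.
Resulting order:

Olga → Grace → Bob → Kate → Dave


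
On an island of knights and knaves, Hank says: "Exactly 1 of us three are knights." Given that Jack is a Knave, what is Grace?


Hank claims exactly 1 knights among Hank, Jack, Grace.
Given: Jack is a Knave.

Case 1: Hank is a Knight (tells truth)
  Then exactly 1 of the three are knights.
  Counting Hank, Jack: 1 knight(s) so far. Need 0 more → Grace = Knave.
Case 2: Hank is a Knave (lies)
  Then the count is NOT 1.
  If Grace = Knight, count = 1 = 1 → claim would be true, contradicts lie.
  If Grace = Knave, count = 0 ≠ 1 → lie confirmed ✓

Grace is a Knave.

Knave


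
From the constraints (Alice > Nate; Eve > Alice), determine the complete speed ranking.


Constraints: Alice > Nate; Eve > Alice
Method: at each step, the next-highest is the one remaining person who never appears on the smaller side of a constraint between remaining people.
  Step 1: remaining {Eve, Nate, Alice}; on the smaller side: {Nate, Alice} → Eve is next (Eve > Alice).
  Step 2: remaining {Nate, Alice}; on the smaller side: {Nate} → Alice is next (Alice > Nate).
  Step 3: only Nate remains → lowest.
Final ranking (highest to lowest):

Eve > Alice > Nate


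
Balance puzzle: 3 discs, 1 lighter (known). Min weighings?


Each weighing has 3 outcomes (left heavy / balance / right heavy), so k weighings distinguish at most 3^k cases; splitting into three near-equal groups achieves this.
Need 3^k ≥ 3: 3^0 = 1 < 3 ≤ 3^1 = 3
k = ⌈log₃(3)⌉ = 1

1


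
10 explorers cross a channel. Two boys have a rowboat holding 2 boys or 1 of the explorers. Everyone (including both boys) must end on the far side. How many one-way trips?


Per crossing of one of the explorers: boys→, one←, one of the explorers→, one← = 4 trips
10 × 4 = 40, + 1 final boys→ = 41
Minimum trips = 41

41


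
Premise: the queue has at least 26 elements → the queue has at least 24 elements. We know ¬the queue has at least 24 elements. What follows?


Modus tollens: P → Q, ¬Q ⊢ ¬P
P: the queue has at least 26 elements
Q: the queue has at least 24 elements
We have P → Q and Q is false.
By modus tollens, P must be false.

It is not the case that the queue has at least 26 elements


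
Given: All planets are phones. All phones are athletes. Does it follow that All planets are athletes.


Premise 1: All planets are phones.
Premise 2: All phones are athletes.
Conclusion: All planets are athletes.
Barbara syllogism (AAA-1): All A are B, All B are C → All A are C.
Middle term (phones) distributed in premise 2.

Valid


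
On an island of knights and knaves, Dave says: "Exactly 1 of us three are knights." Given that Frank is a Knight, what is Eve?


Dave claims exactly 1 knights among Dave, Frank, Eve.
Given: Frank is a Knight.

Case 1: Dave is a Knight (tells truth)
  Then exactly 1 of the three are knights.
  Counting Dave, Frank: 2 knight(s) so far. Need -1 more → impossible.
Case 2: Dave is a Knave (lies)
  Then the count is NOT 1.
  If Eve = Knave, count = 1 = 1 → claim would be true, contradicts lie.
  If Eve = Knight, count = 2 ≠ 1 → lie confirmed ✓

Eve is a Knight.

Knight


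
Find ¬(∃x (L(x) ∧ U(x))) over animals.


Original: ∃x (L(x) ∧ U(x))
Rule: ¬∀→∃, ¬∃→∀, negate predicate.
Negation: ∀x (¬L(x) ∨ ¬U(x))

∀x (¬L(x) ∨ ¬U(x))


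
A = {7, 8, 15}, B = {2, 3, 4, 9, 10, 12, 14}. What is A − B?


A = {7, 8, 15}
B = {2, 3, 4, 9, 10, 12, 14}
Operation: difference A − B
In A but not B: 7, 8, 15

{7, 8, 15}


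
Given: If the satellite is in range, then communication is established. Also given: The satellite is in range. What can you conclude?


Modus ponens: P → Q, P ⊢ Q
P: the satellite is in range
Q: communication is established
We have P → Q and P is true.
By modus ponens, Q must be true.

Communication is established


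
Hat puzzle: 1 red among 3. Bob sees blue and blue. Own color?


Total red = 1, seen red = 0
Own red = 1 - 0 = 1
Bob's hat is red.

red


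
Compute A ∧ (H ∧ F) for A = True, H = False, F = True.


A = True, H = False, F = True
Step 1: H ∧ F = False AND True = False
Step 2: A ∧ False = True AND False = False
AND is true only when ALL operands are true.

False


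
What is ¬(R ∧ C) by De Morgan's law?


De Morgan's law: ¬(P ∧ Q) ≡ ¬P ∨ ¬Q
¬(R ∧ C) = ¬R ∨ ¬C

¬R ∨ ¬C


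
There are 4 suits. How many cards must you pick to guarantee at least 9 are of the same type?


Pigeonhole: to guarantee k in one of n categories, need (k-1)×n + 1.
k = 9, n = 4
Minimum = (9-1) × 4 + 1 = 8 × 4 + 1

33


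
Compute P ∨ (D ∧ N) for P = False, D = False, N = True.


P = False, D = False, N = True
Step 1: D ∧ N = False AND True = False
Step 2: P ∨ False = False OR False = False
AND evaluated first (higher precedence); then OR applied.

False


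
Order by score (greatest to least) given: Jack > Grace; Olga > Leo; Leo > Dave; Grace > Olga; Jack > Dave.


Constraints: Jack > Grace; Olga > Leo; Leo > Dave; Grace > Olga; Jack > Dave
Method: at each step, the next-highest is the one remaining person who never appears on the smaller side of a constraint between remaining people.
  Step 1: remaining {Grace, Olga, Jack, Leo, Dave}; on the smaller side: {Grace, Olga, Leo, Dave} → Jack is next (Jack > Grace; Jack > Dave).
  Step 2: remaining {Grace, Olga, Leo, Dave}; on the smaller side: {Olga, Leo, Dave} → Grace is next (Grace > Olga).
  Step 3: remaining {Olga, Leo, Dave}; on the smaller side: {Leo, Dave} → Olga is next (Olga > Leo).
  Step 4: remaining {Leo, Dave}; on the smaller side: {Dave} → Leo is next (Leo > Dave).
  Step 5: only Dave remains → lowest.
Final ranking (highest to lowest):

Jack > Grace > Olga > Leo > Dave


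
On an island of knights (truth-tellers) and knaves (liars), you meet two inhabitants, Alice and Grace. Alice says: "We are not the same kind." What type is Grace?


Alice says: "We are not the same kind."
Case 1: Alice is a Knight (truth-teller)
  Statement is true → they ARE different → Grace is a Knave
Case 2: Alice is a Knave (liar)
  Statement is false → they are NOT different → Grace is a Knave
In both cases, Grace is a Knave.

Knave


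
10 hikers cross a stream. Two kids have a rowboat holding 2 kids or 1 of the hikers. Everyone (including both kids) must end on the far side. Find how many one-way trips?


Per crossing of one of the hikers: kids→, one←, one of the hikers→, one← = 4 trips
10 × 4 = 40, + 1 final kids→ = 41
Minimum trips = 41

41


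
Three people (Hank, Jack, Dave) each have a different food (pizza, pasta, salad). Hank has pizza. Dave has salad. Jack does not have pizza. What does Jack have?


From clues:
  Dave → salad
  Hank → pizza
By elimination, Jack gets the remaining.

pasta


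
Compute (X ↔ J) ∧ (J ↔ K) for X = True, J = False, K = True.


X = True, J = False, K = True
Step 1: X ↔ J is true when X and J have the same value. Result: False
Step 2: J ↔ K is true when J and K have the same value. Result: False
Step 3: False ∧ False = False

False


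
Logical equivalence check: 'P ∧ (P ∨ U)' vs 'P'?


Expression 1: P ∧ (P ∨ U)
Expression 2: P
Truth table (P U | Expr1 Expr2):
  T T |   T     T
  T F |   T     T
  F T |   F     F
  F F |   F     F
All 4 rows agree, so the expressions are logically equivalent.

Yes


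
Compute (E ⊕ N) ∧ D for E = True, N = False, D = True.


E = True, N = False, D = True
Step 1: E ⊕ N = True XOR False = True
Step 2: True ∧ D = True AND True = True
XOR true when exactly one of E,N is true; then AND with D.

True


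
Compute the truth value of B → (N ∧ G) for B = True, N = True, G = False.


B = True, N = True, G = False
Step 1: N ∧ G = True AND False = False
Step 2: B → (False): false only when B=True and consequent=False.
Result: False

False


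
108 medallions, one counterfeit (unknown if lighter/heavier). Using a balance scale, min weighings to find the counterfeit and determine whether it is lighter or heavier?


Let n = 108. 216 possibilities (n medallions × lighter/heavier); each weighing has 3 outcomes.
Bound for k weighings: say the first weighing puts j medallions on each pan. If it tips, the 2j weighed medallions remain suspects (each with a known direction) and k-1 weighings give 3^(k-1) outcomes; 3^(k-1) is odd, so 2j ≤ 3^(k-1) - 1. If it balances, the n - 2j unweighed medallions remain with direction unknown: 2(n - 2j) ≤ 3^(k-1) - 1 by the same parity argument. Adding, n ≤ (3^(k-1) - 1) + (3^(k-1) - 1)/2 = (3^k - 3)/2, and the classical three-group strategy achieves this (3 medallions in 2 weighings, 12 in 3, 39 in 4, 120 in 5).
So we need the smallest k with (3^k - 3)/2 ≥ 108.
k = 4: (3^4 - 3)/2 = 39 < 108 ✗
k = 5: (3^5 - 3)/2 = 120 ≥ 108 ✓

5


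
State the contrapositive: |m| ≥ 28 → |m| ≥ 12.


Original: If |m| ≥ 28, then |m| ≥ 12
Contrapositive: If ¬Q, then ¬P
Negate Q: not (|m| ≥ 12)
Negate P: not (|m| ≥ 28)

If not (|m| ≥ 12), then not (|m| ≥ 28).


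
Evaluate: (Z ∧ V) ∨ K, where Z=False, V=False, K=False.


Z = False, V = False, K = False
Expression: (Z ∧ V) ∨ K
Step 1: Z ∧ V = False AND False = False
Step 2: (False) ∨ K = False OR False = False

False


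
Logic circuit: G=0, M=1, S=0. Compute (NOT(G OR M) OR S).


G OR M = 1
NOT(1) = 0
0 OR 0 = 0

0


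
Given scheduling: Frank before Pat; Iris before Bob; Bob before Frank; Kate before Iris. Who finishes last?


Constraints: Frank before Pat; Iris before Bob; Bob before Frank; Kate before Iris
The last task can have nothing scheduled after it, so it must never appear on the left of a 'before'.
Tasks appearing before some other task: Frank, Iris, Bob, Kate.
The only task not in that list is Pat → it is last.

Pat


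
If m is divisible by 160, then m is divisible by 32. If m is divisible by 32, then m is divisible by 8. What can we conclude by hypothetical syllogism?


Hypothetical syllogism: P → Q, Q → R ⊢ P → R
Premise 1: m is divisible by 160 → m is divisible by 32
Premise 2: m is divisible by 32 → m is divisible by 8
Chain the implications: the middle term (m is divisible by 32) links the two.
Conclusion: If m is divisible by 160, then m is divisible by 8.

If m is divisible by 160, then m is divisible by 8.


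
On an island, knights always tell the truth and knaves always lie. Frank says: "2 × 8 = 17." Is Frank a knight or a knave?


Statement: "2 × 8 = 17."
Actual: 2 × 8 = 16
Claimed: 17
Statement is FALSE → Frank lies → Knave

Knave


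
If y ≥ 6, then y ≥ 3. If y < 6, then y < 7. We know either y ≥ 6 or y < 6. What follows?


Constructive dilemma: (P → Q) ∧ (R → S), P ∨ R ⊢ Q ∨ S
Premise 1: y ≥ 6 → y ≥ 3
Premise 2: y < 6 → y < 7
Premise 3: y ≥ 6 ∨ y < 6
Case 1: Assuming y ≥ 6, then by Premise 1, y ≥ 3.
Case 2: Assuming y < 6, then by Premise 2, y < 7.
Since one of y ≥ 6 or y < 6 must hold, we get y ≥ 3 or y < 7.

y ≥ 3 or y < 7.


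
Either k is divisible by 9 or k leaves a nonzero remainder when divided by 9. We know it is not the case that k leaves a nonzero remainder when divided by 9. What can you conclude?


Disjunctive syllogism: P ∨ Q, ¬P ⊢ Q
Disjunction: k is divisible by 9 ∨ k leaves a nonzero remainder when divided by 9
We know it is not the case that k leaves a nonzero remainder when divided by 9.
By disjunctive syllogism, the other disjunct must be true.

k is divisible by 9


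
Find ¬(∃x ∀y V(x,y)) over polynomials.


Original: ∃x ∀y V(x,y)
Rule: ¬∀→∃, ¬∃→∀, negate predicate.
Negation: ∀x ∃y ¬V(x,y)

∀x ∃y ¬V(x,y)


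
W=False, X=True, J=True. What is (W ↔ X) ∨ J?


W = False, X = True, J = True
Expression: (W ↔ X) ∨ J
Step 1: W ↔ X = (False iff True) (true when values match) = False
Step 2: (False) ∨ J = False OR True = True

True


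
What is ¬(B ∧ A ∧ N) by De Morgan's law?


De Morgan's law: ¬(P ∧ Q ∧ R) ≡ ¬P ∨ ¬Q ∨ ¬R
¬(B ∧ A ∧ N) = ¬B ∨ ¬A ∨ ¬N

¬B ∨ ¬A ∨ ¬N


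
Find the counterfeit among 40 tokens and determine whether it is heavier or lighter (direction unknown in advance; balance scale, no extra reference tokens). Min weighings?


Let n = 40. 80 possibilities (n tokens × lighter/heavier); each weighing has 3 outcomes.
Bound for k weighings: say the first weighing puts j tokens on each pan. If it tips, the 2j weighed tokens remain suspects (each with a known direction) and k-1 weighings give 3^(k-1) outcomes; 3^(k-1) is odd, so 2j ≤ 3^(k-1) - 1. If it balances, the n - 2j unweighed tokens remain with direction unknown: 2(n - 2j) ≤ 3^(k-1) - 1 by the same parity argument. Adding, n ≤ (3^(k-1) - 1) + (3^(k-1) - 1)/2 = (3^k - 3)/2, and the classical three-group strategy achieves this (3 tokens in 2 weighings, 12 in 3, 39 in 4, 120 in 5).
So we need the smallest k with (3^k - 3)/2 ≥ 40.
k = 4: (3^4 - 3)/2 = 39 < 40 ✗
k = 5: (3^5 - 3)/2 = 120 ≥ 40 ✓

5


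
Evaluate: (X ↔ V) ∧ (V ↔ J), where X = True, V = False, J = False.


X = True, V = False, J = False
Step 1: X ↔ V is true when X and V have the same value. Result: False
Step 2: V ↔ J is true when V and J have the same value. Result: True
Step 3: False ∧ True = False

False


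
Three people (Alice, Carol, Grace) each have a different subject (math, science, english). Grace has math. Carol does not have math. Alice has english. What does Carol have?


From clues:
  Grace → math
  Alice → english
By elimination, Carol gets the remaining.

science


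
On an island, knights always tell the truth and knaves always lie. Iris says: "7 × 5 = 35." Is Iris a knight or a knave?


Statement: "7 × 5 = 35."
Actual: 7 × 5 = 35
Claimed: 35
Statement is TRUE → Iris tells the truth → Knight

Knight


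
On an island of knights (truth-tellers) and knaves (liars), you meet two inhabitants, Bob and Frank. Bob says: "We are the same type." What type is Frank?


Bob says: "We are the same type."
Case 1: Bob is a Knight (truth-teller)
  Statement is true → they ARE the same → Frank is also a Knight
Case 2: Bob is a Knave (liar)
  Statement is false → they are NOT the same → Frank is a Knight
In both cases, Frank is a Knight.

Knight


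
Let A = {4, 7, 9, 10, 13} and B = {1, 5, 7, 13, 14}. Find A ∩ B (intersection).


A = {4, 7, 9, 10, 13}
B = {1, 5, 7, 13, 14}
Operation: intersection
Elements in both: 7, 13

{7, 13}


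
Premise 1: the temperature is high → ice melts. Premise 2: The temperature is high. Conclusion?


Modus ponens: P → Q, P ⊢ Q
P: the temperature is high
Q: ice melts
We have P → Q and P is true.
By modus ponens, Q must be true.

Ice melts


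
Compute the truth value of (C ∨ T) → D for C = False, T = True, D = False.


C = False, T = True, D = False
Step 1: C ∨ T = False OR True = True
Step 2: (True) → D: false only when antecedent=True and D=False.
Result: False

False


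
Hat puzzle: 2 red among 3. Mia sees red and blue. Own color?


Total red = 2, seen red = 1
Own red = 2 - 1 = 1
Mia's hat is red.

red


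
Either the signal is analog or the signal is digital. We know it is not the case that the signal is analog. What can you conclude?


Disjunctive syllogism: P ∨ Q, ¬P ⊢ Q
Disjunction: the signal is analog ∨ the signal is digital
We know it is not the case that the signal is analog.
By disjunctive syllogism, the other disjunct must be true.

The signal is digital


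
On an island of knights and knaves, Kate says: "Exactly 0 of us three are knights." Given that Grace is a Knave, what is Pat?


Kate claims exactly 0 knights among Kate, Grace, Pat.
Given: Grace is a Knave.

Case 1: Kate is a Knight (tells truth)
  Then exactly 0 of the three are knights.
  Counting Kate, Grace: 1 knight(s) so far. Need -1 more → impossible.
Case 2: Kate is a Knave (lies)
  Then the count is NOT 0.
  If Pat = Knave, count = 0 = 0 → claim would be true, contradicts lie.
  If Pat = Knight, count = 1 ≠ 0 → lie confirmed ✓

Pat is a Knight.

Knight


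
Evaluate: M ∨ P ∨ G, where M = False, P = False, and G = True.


M = False, P = False, G = True
Step 1: M ∨ P = False OR False = False
Step 2: False ∨ G = False OR True = True
OR is true when at least one operand is true.

True


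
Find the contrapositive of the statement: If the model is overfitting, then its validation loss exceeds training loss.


Original: If the model is overfitting, then its validation loss exceeds training loss
Contrapositive: If ¬Q, then ¬P
Negate Q: not (its validation loss exceeds training loss)
Negate P: not (the model is overfitting)

If not (its validation loss exceeds training loss), then not (the model is overfitting).


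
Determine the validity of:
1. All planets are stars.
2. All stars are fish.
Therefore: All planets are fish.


Premise 1: All planets are stars.
Premise 2: All stars are fish.
Conclusion: All planets are fish.
Barbara syllogism (AAA-1): All A are B, All B are C → All A are C.
Middle term (stars) distributed in premise 2.

Valid


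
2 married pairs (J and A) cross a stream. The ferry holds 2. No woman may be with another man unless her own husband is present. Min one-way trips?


Label couples J and A.
1. WJ+WA → (far: WJ,WA; near: HJ,HA)
2. WJ ←   (far: WA; near: HJ,HA,WJ)
3. HJ+HA → (far: HJ,HA,WA; near: WJ)
4. HJ ←   (far: HA,WA; near: HJ,WJ)  — HJ returns, since WJ is alone on near bank
5. HJ+WJ → (far: all four; near: empty)
Every state respects the constraint.
Minimum trips = 5

5


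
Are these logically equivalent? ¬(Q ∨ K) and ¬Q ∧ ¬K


Expression 1: ¬(Q ∨ K)
Expression 2: ¬Q ∧ ¬K
Truth table (Q K | Expr1 Expr2):
  T T |   F     F
  T F |   F     F
  F T |   F     F
  F F |   T     T
All 4 rows agree, so the expressions are logically equivalent.

Yes


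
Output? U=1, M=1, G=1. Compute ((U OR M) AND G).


U OR M = 1|1 = 1
1 AND 1 = 1

1


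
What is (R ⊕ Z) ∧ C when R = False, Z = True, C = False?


R = False, Z = True, C = False
Step 1: R ⊕ Z = False XOR True = True
Step 2: True ∧ C = True AND False = False
XOR true when exactly one of R,Z is true; then AND with C.

False


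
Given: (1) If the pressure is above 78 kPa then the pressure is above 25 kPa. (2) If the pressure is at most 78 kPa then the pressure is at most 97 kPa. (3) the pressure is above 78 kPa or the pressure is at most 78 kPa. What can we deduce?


Constructive dilemma: (P → Q) ∧ (R → S), P ∨ R ⊢ Q ∨ S
Premise 1: the pressure is above 78 kPa → the pressure is above 25 kPa
Premise 2: the pressure is at most 78 kPa → the pressure is at most 97 kPa
Premise 3: the pressure is above 78 kPa ∨ the pressure is at most 78 kPa
Case 1: Assuming the pressure is above 78 kPa, then by Premise 1, the pressure is above 25 kPa.
Case 2: Assuming the pressure is at most 78 kPa, then by Premise 2, the pressure is at most 97 kPa.
Since one of the pressure is above 78 kPa or the pressure is at most 78 kPa must hold, we get the pressure is above 25 kPa or the pressure is at most 97 kPa.

The pressure is above 25 kPa or the pressure is at most 97 kPa.


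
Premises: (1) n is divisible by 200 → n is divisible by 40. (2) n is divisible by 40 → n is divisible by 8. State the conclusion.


Hypothetical syllogism: P → Q, Q → R ⊢ P → R
Premise 1: n is divisible by 200 → n is divisible by 40
Premise 2: n is divisible by 40 → n is divisible by 8
Chain the implications: the middle term (n is divisible by 40) links the two.
Conclusion: If n is divisible by 200, then n is divisible by 8.

If n is divisible by 200, then n is divisible by 8.


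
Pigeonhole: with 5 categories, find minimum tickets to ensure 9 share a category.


Pigeonhole: to guarantee k in one of n categories, need (k-1)×n + 1.
k = 9, n = 5
Minimum = (9-1) × 5 + 1 = 8 × 5 + 1

41


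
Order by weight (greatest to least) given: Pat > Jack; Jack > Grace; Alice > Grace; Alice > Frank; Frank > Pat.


Constraints: Pat > Jack; Jack > Grace; Alice > Grace; Alice > Frank; Frank > Pat
Method: at each step, the next-highest is the one remaining person who never appears on the smaller side of a constraint between remaining people.
  Step 1: remaining {Alice, Jack, Pat, Grace, Frank}; on the smaller side: {Jack, Pat, Grace, Frank} → Alice is next (Alice > Grace; Alice > Frank).
  Step 2: remaining {Jack, Pat, Grace, Frank}; on the smaller side: {Jack, Pat, Grace} → Frank is next (Frank > Pat).
  Step 3: remaining {Jack, Pat, Grace}; on the smaller side: {Jack, Grace} → Pat is next (Pat > Jack).
  Step 4: remaining {Jack, Grace}; on the smaller side: {Grace} → Jack is next (Jack > Grace).
  Step 5: only Grace remains → lowest.
Final ranking (highest to lowest):

Alice > Frank > Pat > Jack > Grace


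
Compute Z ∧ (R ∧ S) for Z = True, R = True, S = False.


Z = True, R = True, S = False
Step 1: R ∧ S = True AND False = False
Step 2: Z ∧ False = True AND False = False
AND is true only when ALL operands are true.

False
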